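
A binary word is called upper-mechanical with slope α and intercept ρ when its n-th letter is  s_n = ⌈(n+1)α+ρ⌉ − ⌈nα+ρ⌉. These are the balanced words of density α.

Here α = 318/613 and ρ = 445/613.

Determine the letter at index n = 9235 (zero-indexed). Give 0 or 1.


(n+1)α + ρ = (9236·318 + 445) / 613 = 2937493/613
nα + ρ     = (9235·318 + 445) / 613 = 2937175/613
⌈2937493/613⌉ = 4792,  ⌈2937175/613⌉ = 4792
s_{9235} = 4792 − 4792 = 0

0


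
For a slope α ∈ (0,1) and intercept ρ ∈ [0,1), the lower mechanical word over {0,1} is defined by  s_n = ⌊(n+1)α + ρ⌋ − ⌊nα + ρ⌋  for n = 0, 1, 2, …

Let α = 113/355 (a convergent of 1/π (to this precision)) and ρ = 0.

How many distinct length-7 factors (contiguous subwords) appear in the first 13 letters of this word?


4

t_n = ⌊(n·113)/355⌋ for n = 0 … 13:
  n=0…9: ⌊0/355⌋=0 ⌊113/355⌋=0 ⌊226/355⌋=0 ⌊339/355⌋=0 ⌊452/355⌋=1 ⌊565/355⌋=1 ⌊678/355⌋=1 ⌊791/355⌋=2 ⌊904/355⌋=2 ⌊1017/355⌋=2
  n=10…13: ⌊1130/355⌋=3 ⌊1243/355⌋=3 ⌊1356/355⌋=3 ⌊1469/355⌋=4
s_n = t_(n+1) − t_n for n = 0 … 12 gives
prefix = 0001001001001
slide a length-7 window over [0..6] … [6..12] (7 windows); first occurrence of each distinct factor:
  [  0..  6] 0001001
  [  1..  7] 0010010
  [  2..  8] 0100100
  [  3..  9] 1001001
  (the other 3 windows repeat one of these)
distinct factors: {0001001, 0010010, 0100100, 1001001}
count = 4  (Sturmian bound for length 7 is 8)


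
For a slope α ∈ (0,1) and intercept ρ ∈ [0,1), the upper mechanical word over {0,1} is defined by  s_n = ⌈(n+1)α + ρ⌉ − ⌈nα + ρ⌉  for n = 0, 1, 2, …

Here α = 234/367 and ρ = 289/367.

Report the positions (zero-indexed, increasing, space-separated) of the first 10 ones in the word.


0 1 3 5 6 8 9 11 12 14

n=0: ⌈523/367⌉−⌈289/367⌉ = 2−1 = 1  ← one
n=1: ⌈757/367⌉−⌈523/367⌉ = 3−2 = 1  ← one
n=2: ⌈991/367⌉−⌈757/367⌉ = 3−3 = 0
n=3: ⌈1225/367⌉−⌈991/367⌉ = 4−3 = 1  ← one
n=4: ⌈1459/367⌉−⌈1225/367⌉ = 4−4 = 0
n=5: ⌈1693/367⌉−⌈1459/367⌉ = 5−4 = 1  ← one
n=6: ⌈1927/367⌉−⌈1693/367⌉ = 6−5 = 1  ← one
n=7: ⌈2161/367⌉−⌈1927/367⌉ = 6−6 = 0
n=8: ⌈2395/367⌉−⌈2161/367⌉ = 7−6 = 1  ← one
n=9: ⌈2629/367⌉−⌈2395/367⌉ = 8−7 = 1  ← one
n=10: ⌈2863/367⌉−⌈2629/367⌉ = 8−8 = 0
n=11: ⌈3097/367⌉−⌈2863/367⌉ = 9−8 = 1  ← one
n=12: ⌈3331/367⌉−⌈3097/367⌉ = 10−9 = 1  ← one
n=13: ⌈3565/367⌉−⌈3331/367⌉ = 10−10 = 0
n=14: ⌈3799/367⌉−⌈3565/367⌉ = 11−10 = 1  ← one
positions of the first 10 ones: 0 1 3 5 6 8 9 11 12 14


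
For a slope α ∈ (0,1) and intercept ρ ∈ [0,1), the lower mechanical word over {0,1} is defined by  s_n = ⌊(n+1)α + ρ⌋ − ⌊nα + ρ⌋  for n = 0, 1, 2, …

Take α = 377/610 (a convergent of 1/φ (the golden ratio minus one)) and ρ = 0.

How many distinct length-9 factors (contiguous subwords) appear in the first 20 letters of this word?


t_n = ⌊(n·377)/610⌋ for n = 0 … 20:
  n=0…9: ⌊0/610⌋=0 ⌊377/610⌋=0 ⌊754/610⌋=1 ⌊1131/610⌋=1 ⌊1508/610⌋=2 ⌊1885/610⌋=3 ⌊2262/610⌋=3 ⌊2639/610⌋=4 ⌊3016/610⌋=4 ⌊3393/610⌋=5
  n=10…19: ⌊3770/610⌋=6 ⌊4147/610⌋=6 ⌊4524/610⌋=7 ⌊4901/610⌋=8 ⌊5278/610⌋=8 ⌊5655/610⌋=9 ⌊6032/610⌋=9 ⌊6409/610⌋=10 ⌊6786/610⌋=11 ⌊7163/610⌋=11
  n=20: ⌊7540/610⌋=12
s_n = t_(n+1) − t_n for n = 0 … 19 gives
prefix = 01011010110110101101
slide a length-9 window over [0..8] … [11..19] (12 windows); first occurrence of each distinct factor:
  [  0..  8] 010110101
  [  1..  9] 101101011
  [  2.. 10] 011010110
  [  3.. 11] 110101101
  [  4.. 12] 101011011
  [  5.. 13] 010110110
  [  6.. 14] 101101101
  [  7.. 15] 011011010
  [  8.. 16] 110110101
  (the other 3 windows repeat one of these)
distinct factors: {010110101, 010110110, 011010110, 011011010, 101011011, 101101011, 101101101, 110101101, 110110101}
count = 9  (Sturmian bound for length 9 is 10)

9


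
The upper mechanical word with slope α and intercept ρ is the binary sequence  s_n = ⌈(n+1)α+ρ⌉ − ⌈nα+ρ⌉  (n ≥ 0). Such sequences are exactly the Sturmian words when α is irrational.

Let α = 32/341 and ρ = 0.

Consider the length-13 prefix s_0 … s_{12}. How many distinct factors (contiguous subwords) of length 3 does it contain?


t_n = ⌈(n·32)/341⌉ for n = 0 … 13:
  n=0…9: ⌈0/341⌉=0 ⌈32/341⌉=1 ⌈64/341⌉=1 ⌈96/341⌉=1 ⌈128/341⌉=1 ⌈160/341⌉=1 ⌈192/341⌉=1 ⌈224/341⌉=1 ⌈256/341⌉=1 ⌈288/341⌉=1
  n=10…13: ⌈320/341⌉=1 ⌈352/341⌉=2 ⌈384/341⌉=2 ⌈416/341⌉=2
s_n = t_(n+1) − t_n for n = 0 … 12 gives
prefix = 1000000000100
slide a length-3 window over [0..2] … [10..12] (11 windows); first occurrence of each distinct factor:
  [  0..  2] 100
  [  1..  3] 000
  [  8.. 10] 001
  [  9.. 11] 010
  (the other 7 windows repeat one of these)
distinct factors: {000, 001, 010, 100}
count = 4  (Sturmian bound for length 3 is 4)

4


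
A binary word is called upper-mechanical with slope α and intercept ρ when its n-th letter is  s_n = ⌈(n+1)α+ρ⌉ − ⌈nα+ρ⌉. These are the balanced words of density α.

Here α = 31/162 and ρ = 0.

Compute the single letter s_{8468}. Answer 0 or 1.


(n+1)α + ρ = (8469·31) / 162 = 262539/162
nα + ρ     = (8468·31) / 162 = 262508/162
⌈262539/162⌉ = 1621,  ⌈262508/162⌉ = 1621
s_{8468} = 1621 − 1621 = 0

0


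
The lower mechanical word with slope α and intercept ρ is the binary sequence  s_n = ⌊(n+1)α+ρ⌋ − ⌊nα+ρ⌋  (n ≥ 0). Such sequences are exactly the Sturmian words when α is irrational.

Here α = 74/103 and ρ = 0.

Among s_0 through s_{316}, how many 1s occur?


227

#1s = Σ_{n=0}^{316} s_n = Σ_{n=0}^{316} (⌊(n+1)α+ρ⌋ − ⌊nα+ρ⌋)
the sum telescopes: every ⌊nα+ρ⌋ with 0 < n < 317 appears once with + and once with −, leaving ⌊317α+ρ⌋ − ⌊0·α+ρ⌋
317α + ρ = (317·74) / 103 = 23458/103
ρ = 0/103
⌊23458/103⌋ = 227,  ⌊0/103⌋ = 0
#1s = 227 − 0 = 227


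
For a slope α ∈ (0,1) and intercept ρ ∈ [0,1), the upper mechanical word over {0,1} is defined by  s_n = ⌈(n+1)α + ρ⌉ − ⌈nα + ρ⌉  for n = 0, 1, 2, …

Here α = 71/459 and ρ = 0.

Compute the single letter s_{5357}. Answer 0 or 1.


0

(n+1)α + ρ = (5358·71) / 459 = 380418/459
nα + ρ     = (5357·71) / 459 = 380347/459
⌈380418/459⌉ = 829,  ⌈380347/459⌉ = 829
s_{5357} = 829 − 829 = 0


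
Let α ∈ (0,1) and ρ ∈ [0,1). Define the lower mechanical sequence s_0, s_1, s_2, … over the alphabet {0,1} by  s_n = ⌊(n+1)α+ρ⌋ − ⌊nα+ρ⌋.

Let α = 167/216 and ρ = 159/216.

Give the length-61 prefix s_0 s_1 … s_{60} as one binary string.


n=0: ⌊(1·167+159)/216⌋ − ⌊(0·167+159)/216⌋ = ⌊326/216⌋ − ⌊159/216⌋ = 1 − 0 = 1
n=1: ⌊(2·167+159)/216⌋ − ⌊(1·167+159)/216⌋ = ⌊493/216⌋ − ⌊326/216⌋ = 2 − 1 = 1
n=2: ⌊(3·167+159)/216⌋ − ⌊(2·167+159)/216⌋ = ⌊660/216⌋ − ⌊493/216⌋ = 3 − 2 = 1
n=3: ⌊(4·167+159)/216⌋ − ⌊(3·167+159)/216⌋ = ⌊827/216⌋ − ⌊660/216⌋ = 3 − 3 = 0
n=4: ⌊(5·167+159)/216⌋ − ⌊(4·167+159)/216⌋ = ⌊994/216⌋ − ⌊827/216⌋ = 4 − 3 = 1
n=5: ⌊(6·167+159)/216⌋ − ⌊(5·167+159)/216⌋ = ⌊1161/216⌋ − ⌊994/216⌋ = 5 − 4 = 1
n=6: ⌊(7·167+159)/216⌋ − ⌊(6·167+159)/216⌋ = ⌊1328/216⌋ − ⌊1161/216⌋ = 6 − 5 = 1
n=7: ⌊(8·167+159)/216⌋ − ⌊(7·167+159)/216⌋ = ⌊1495/216⌋ − ⌊1328/216⌋ = 6 − 6 = 0
n=8: ⌊(9·167+159)/216⌋ − ⌊(8·167+159)/216⌋ = ⌊1662/216⌋ − ⌊1495/216⌋ = 7 − 6 = 1
n=9: ⌊(10·167+159)/216⌋ − ⌊(9·167+159)/216⌋ = ⌊1829/216⌋ − ⌊1662/216⌋ = 8 − 7 = 1
n=10: ⌊(11·167+159)/216⌋ − ⌊(10·167+159)/216⌋ = ⌊1996/216⌋ − ⌊1829/216⌋ = 9 − 8 = 1
n=11: ⌊(12·167+159)/216⌋ − ⌊(11·167+159)/216⌋ = ⌊2163/216⌋ − ⌊1996/216⌋ = 10 − 9 = 1
n=12: ⌊(13·167+159)/216⌋ − ⌊(12·167+159)/216⌋ = ⌊2330/216⌋ − ⌊2163/216⌋ = 10 − 10 = 0
n=13: ⌊(14·167+159)/216⌋ − ⌊(13·167+159)/216⌋ = ⌊2497/216⌋ − ⌊2330/216⌋ = 11 − 10 = 1
n=14: ⌊(15·167+159)/216⌋ − ⌊(14·167+159)/216⌋ = ⌊2664/216⌋ − ⌊2497/216⌋ = 12 − 11 = 1
n=15: ⌊(16·167+159)/216⌋ − ⌊(15·167+159)/216⌋ = ⌊2831/216⌋ − ⌊2664/216⌋ = 13 − 12 = 1
n=16: ⌊(17·167+159)/216⌋ − ⌊(16·167+159)/216⌋ = ⌊2998/216⌋ − ⌊2831/216⌋ = 13 − 13 = 0
n=17: ⌊(18·167+159)/216⌋ − ⌊(17·167+159)/216⌋ = ⌊3165/216⌋ − ⌊2998/216⌋ = 14 − 13 = 1
n=18: ⌊(19·167+159)/216⌋ − ⌊(18·167+159)/216⌋ = ⌊3332/216⌋ − ⌊3165/216⌋ = 15 − 14 = 1
n=19: ⌊(20·167+159)/216⌋ − ⌊(19·167+159)/216⌋ = ⌊3499/216⌋ − ⌊3332/216⌋ = 16 − 15 = 1
n=20: ⌊(21·167+159)/216⌋ − ⌊(20·167+159)/216⌋ = ⌊3666/216⌋ − ⌊3499/216⌋ = 16 − 16 = 0
n=21: ⌊(22·167+159)/216⌋ − ⌊(21·167+159)/216⌋ = ⌊3833/216⌋ − ⌊3666/216⌋ = 17 − 16 = 1
n=22: ⌊(23·167+159)/216⌋ − ⌊(22·167+159)/216⌋ = ⌊4000/216⌋ − ⌊3833/216⌋ = 18 − 17 = 1
n=23: ⌊(24·167+159)/216⌋ − ⌊(23·167+159)/216⌋ = ⌊4167/216⌋ − ⌊4000/216⌋ = 19 − 18 = 1
n=24: ⌊(25·167+159)/216⌋ − ⌊(24·167+159)/216⌋ = ⌊4334/216⌋ − ⌊4167/216⌋ = 20 − 19 = 1
n=25: ⌊(26·167+159)/216⌋ − ⌊(25·167+159)/216⌋ = ⌊4501/216⌋ − ⌊4334/216⌋ = 20 − 20 = 0
n=26: ⌊(27·167+159)/216⌋ − ⌊(26·167+159)/216⌋ = ⌊4668/216⌋ − ⌊4501/216⌋ = 21 − 20 = 1
n=27: ⌊(28·167+159)/216⌋ − ⌊(27·167+159)/216⌋ = ⌊4835/216⌋ − ⌊4668/216⌋ = 22 − 21 = 1
n=28: ⌊(29·167+159)/216⌋ − ⌊(28·167+159)/216⌋ = ⌊5002/216⌋ − ⌊4835/216⌋ = 23 − 22 = 1
n=29: ⌊(30·167+159)/216⌋ − ⌊(29·167+159)/216⌋ = ⌊5169/216⌋ − ⌊5002/216⌋ = 23 − 23 = 0
n=30: ⌊(31·167+159)/216⌋ − ⌊(30·167+159)/216⌋ = ⌊5336/216⌋ − ⌊5169/216⌋ = 24 − 23 = 1
n=31: ⌊(32·167+159)/216⌋ − ⌊(31·167+159)/216⌋ = ⌊5503/216⌋ − ⌊5336/216⌋ = 25 − 24 = 1
n=32: ⌊(33·167+159)/216⌋ − ⌊(32·167+159)/216⌋ = ⌊5670/216⌋ − ⌊5503/216⌋ = 26 − 25 = 1
n=33: ⌊(34·167+159)/216⌋ − ⌊(33·167+159)/216⌋ = ⌊5837/216⌋ − ⌊5670/216⌋ = 27 − 26 = 1
n=34: ⌊(35·167+159)/216⌋ − ⌊(34·167+159)/216⌋ = ⌊6004/216⌋ − ⌊5837/216⌋ = 27 − 27 = 0
n=35: ⌊(36·167+159)/216⌋ − ⌊(35·167+159)/216⌋ = ⌊6171/216⌋ − ⌊6004/216⌋ = 28 − 27 = 1
n=36: ⌊(37·167+159)/216⌋ − ⌊(36·167+159)/216⌋ = ⌊6338/216⌋ − ⌊6171/216⌋ = 29 − 28 = 1
n=37: ⌊(38·167+159)/216⌋ − ⌊(37·167+159)/216⌋ = ⌊6505/216⌋ − ⌊6338/216⌋ = 30 − 29 = 1
n=38: ⌊(39·167+159)/216⌋ − ⌊(38·167+159)/216⌋ = ⌊6672/216⌋ − ⌊6505/216⌋ = 30 − 30 = 0
n=39: ⌊(40·167+159)/216⌋ − ⌊(39·167+159)/216⌋ = ⌊6839/216⌋ − ⌊6672/216⌋ = 31 − 30 = 1
n=40: ⌊(41·167+159)/216⌋ − ⌊(40·167+159)/216⌋ = ⌊7006/216⌋ − ⌊6839/216⌋ = 32 − 31 = 1
n=41: ⌊(42·167+159)/216⌋ − ⌊(41·167+159)/216⌋ = ⌊7173/216⌋ − ⌊7006/216⌋ = 33 − 32 = 1
n=42: ⌊(43·167+159)/216⌋ − ⌊(42·167+159)/216⌋ = ⌊7340/216⌋ − ⌊7173/216⌋ = 33 − 33 = 0
n=43: ⌊(44·167+159)/216⌋ − ⌊(43·167+159)/216⌋ = ⌊7507/216⌋ − ⌊7340/216⌋ = 34 − 33 = 1
n=44: ⌊(45·167+159)/216⌋ − ⌊(44·167+159)/216⌋ = ⌊7674/216⌋ − ⌊7507/216⌋ = 35 − 34 = 1
n=45: ⌊(46·167+159)/216⌋ − ⌊(45·167+159)/216⌋ = ⌊7841/216⌋ − ⌊7674/216⌋ = 36 − 35 = 1
n=46: ⌊(47·167+159)/216⌋ − ⌊(46·167+159)/216⌋ = ⌊8008/216⌋ − ⌊7841/216⌋ = 37 − 36 = 1
n=47: ⌊(48·167+159)/216⌋ − ⌊(47·167+159)/216⌋ = ⌊8175/216⌋ − ⌊8008/216⌋ = 37 − 37 = 0
n=48: ⌊(49·167+159)/216⌋ − ⌊(48·167+159)/216⌋ = ⌊8342/216⌋ − ⌊8175/216⌋ = 38 − 37 = 1
n=49: ⌊(50·167+159)/216⌋ − ⌊(49·167+159)/216⌋ = ⌊8509/216⌋ − ⌊8342/216⌋ = 39 − 38 = 1
n=50: ⌊(51·167+159)/216⌋ − ⌊(50·167+159)/216⌋ = ⌊8676/216⌋ − ⌊8509/216⌋ = 40 − 39 = 1
n=51: ⌊(52·167+159)/216⌋ − ⌊(51·167+159)/216⌋ = ⌊8843/216⌋ − ⌊8676/216⌋ = 40 − 40 = 0
n=52: ⌊(53·167+159)/216⌋ − ⌊(52·167+159)/216⌋ = ⌊9010/216⌋ − ⌊8843/216⌋ = 41 − 40 = 1
n=53: ⌊(54·167+159)/216⌋ − ⌊(53·167+159)/216⌋ = ⌊9177/216⌋ − ⌊9010/216⌋ = 42 − 41 = 1
n=54: ⌊(55·167+159)/216⌋ − ⌊(54·167+159)/216⌋ = ⌊9344/216⌋ − ⌊9177/216⌋ = 43 − 42 = 1
n=55: ⌊(56·167+159)/216⌋ − ⌊(55·167+159)/216⌋ = ⌊9511/216⌋ − ⌊9344/216⌋ = 44 − 43 = 1
n=56: ⌊(57·167+159)/216⌋ − ⌊(56·167+159)/216⌋ = ⌊9678/216⌋ − ⌊9511/216⌋ = 44 − 44 = 0
n=57: ⌊(58·167+159)/216⌋ − ⌊(57·167+159)/216⌋ = ⌊9845/216⌋ − ⌊9678/216⌋ = 45 − 44 = 1
n=58: ⌊(59·167+159)/216⌋ − ⌊(58·167+159)/216⌋ = ⌊10012/216⌋ − ⌊9845/216⌋ = 46 − 45 = 1
n=59: ⌊(60·167+159)/216⌋ − ⌊(59·167+159)/216⌋ = ⌊10179/216⌋ − ⌊10012/216⌋ = 47 − 46 = 1
n=60: ⌊(61·167+159)/216⌋ − ⌊(60·167+159)/216⌋ = ⌊10346/216⌋ − ⌊10179/216⌋ = 47 − 47 = 0

1110111011110111011101111011101111011101110111101110111101110


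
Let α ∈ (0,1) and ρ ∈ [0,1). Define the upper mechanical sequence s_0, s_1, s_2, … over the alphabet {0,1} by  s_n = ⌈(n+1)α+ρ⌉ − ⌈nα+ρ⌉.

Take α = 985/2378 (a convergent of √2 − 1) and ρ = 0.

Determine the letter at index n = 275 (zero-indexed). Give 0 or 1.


1

(n+1)α + ρ = (276·985) / 2378 = 271860/2378
nα + ρ     = (275·985) / 2378 = 270875/2378
⌈271860/2378⌉ = 115,  ⌈270875/2378⌉ = 114
s_{275} = 115 − 114 = 1


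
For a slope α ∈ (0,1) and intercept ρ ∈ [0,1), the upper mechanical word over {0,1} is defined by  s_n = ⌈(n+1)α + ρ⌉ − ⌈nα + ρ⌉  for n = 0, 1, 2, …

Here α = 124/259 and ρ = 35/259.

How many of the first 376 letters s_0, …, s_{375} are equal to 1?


180

#1s = Σ_{n=0}^{375} s_n = Σ_{n=0}^{375} (⌈(n+1)α+ρ⌉ − ⌈nα+ρ⌉)
the sum telescopes: every ⌈nα+ρ⌉ with 0 < n < 376 appears once with + and once with −, leaving ⌈376α+ρ⌉ − ⌈0·α+ρ⌉
376α + ρ = (376·124 + 35) / 259 = 46659/259
ρ = 35/259
⌈46659/259⌉ = 181,  ⌈35/259⌉ = 1
#1s = 181 − 1 = 180


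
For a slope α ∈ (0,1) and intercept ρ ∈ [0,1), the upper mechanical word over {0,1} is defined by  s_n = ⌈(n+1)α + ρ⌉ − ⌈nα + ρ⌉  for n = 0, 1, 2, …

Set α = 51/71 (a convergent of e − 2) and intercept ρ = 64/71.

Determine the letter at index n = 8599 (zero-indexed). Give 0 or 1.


1

(n+1)α + ρ = (8600·51 + 64) / 71 = 438664/71
nα + ρ     = (8599·51 + 64) / 71 = 438613/71
⌈438664/71⌉ = 6179,  ⌈438613/71⌉ = 6178
s_{8599} = 6179 − 6178 = 1


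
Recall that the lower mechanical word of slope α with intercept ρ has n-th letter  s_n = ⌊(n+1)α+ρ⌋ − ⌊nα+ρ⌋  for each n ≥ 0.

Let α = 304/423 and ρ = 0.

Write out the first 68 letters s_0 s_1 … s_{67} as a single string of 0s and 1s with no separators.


01101110110111011011101101110110111011101101110110111011011101101110

n=0: ⌊(1·304)/423⌋ − ⌊(0·304)/423⌋ = ⌊304/423⌋ − ⌊0/423⌋ = 0 − 0 = 0
n=1: ⌊(2·304)/423⌋ − ⌊(1·304)/423⌋ = ⌊608/423⌋ − ⌊304/423⌋ = 1 − 0 = 1
n=2: ⌊(3·304)/423⌋ − ⌊(2·304)/423⌋ = ⌊912/423⌋ − ⌊608/423⌋ = 2 − 1 = 1
n=3: ⌊(4·304)/423⌋ − ⌊(3·304)/423⌋ = ⌊1216/423⌋ − ⌊912/423⌋ = 2 − 2 = 0
n=4: ⌊(5·304)/423⌋ − ⌊(4·304)/423⌋ = ⌊1520/423⌋ − ⌊1216/423⌋ = 3 − 2 = 1
n=5: ⌊(6·304)/423⌋ − ⌊(5·304)/423⌋ = ⌊1824/423⌋ − ⌊1520/423⌋ = 4 − 3 = 1
n=6: ⌊(7·304)/423⌋ − ⌊(6·304)/423⌋ = ⌊2128/423⌋ − ⌊1824/423⌋ = 5 − 4 = 1
n=7: ⌊(8·304)/423⌋ − ⌊(7·304)/423⌋ = ⌊2432/423⌋ − ⌊2128/423⌋ = 5 − 5 = 0
n=8: ⌊(9·304)/423⌋ − ⌊(8·304)/423⌋ = ⌊2736/423⌋ − ⌊2432/423⌋ = 6 − 5 = 1
n=9: ⌊(10·304)/423⌋ − ⌊(9·304)/423⌋ = ⌊3040/423⌋ − ⌊2736/423⌋ = 7 − 6 = 1
n=10: ⌊(11·304)/423⌋ − ⌊(10·304)/423⌋ = ⌊3344/423⌋ − ⌊3040/423⌋ = 7 − 7 = 0
n=11: ⌊(12·304)/423⌋ − ⌊(11·304)/423⌋ = ⌊3648/423⌋ − ⌊3344/423⌋ = 8 − 7 = 1
n=12: ⌊(13·304)/423⌋ − ⌊(12·304)/423⌋ = ⌊3952/423⌋ − ⌊3648/423⌋ = 9 − 8 = 1
n=13: ⌊(14·304)/423⌋ − ⌊(13·304)/423⌋ = ⌊4256/423⌋ − ⌊3952/423⌋ = 10 − 9 = 1
n=14: ⌊(15·304)/423⌋ − ⌊(14·304)/423⌋ = ⌊4560/423⌋ − ⌊4256/423⌋ = 10 − 10 = 0
n=15: ⌊(16·304)/423⌋ − ⌊(15·304)/423⌋ = ⌊4864/423⌋ − ⌊4560/423⌋ = 11 − 10 = 1
n=16: ⌊(17·304)/423⌋ − ⌊(16·304)/423⌋ = ⌊5168/423⌋ − ⌊4864/423⌋ = 12 − 11 = 1
n=17: ⌊(18·304)/423⌋ − ⌊(17·304)/423⌋ = ⌊5472/423⌋ − ⌊5168/423⌋ = 12 − 12 = 0
n=18: ⌊(19·304)/423⌋ − ⌊(18·304)/423⌋ = ⌊5776/423⌋ − ⌊5472/423⌋ = 13 − 12 = 1
n=19: ⌊(20·304)/423⌋ − ⌊(19·304)/423⌋ = ⌊6080/423⌋ − ⌊5776/423⌋ = 14 − 13 = 1
n=20: ⌊(21·304)/423⌋ − ⌊(20·304)/423⌋ = ⌊6384/423⌋ − ⌊6080/423⌋ = 15 − 14 = 1
n=21: ⌊(22·304)/423⌋ − ⌊(21·304)/423⌋ = ⌊6688/423⌋ − ⌊6384/423⌋ = 15 − 15 = 0
n=22: ⌊(23·304)/423⌋ − ⌊(22·304)/423⌋ = ⌊6992/423⌋ − ⌊6688/423⌋ = 16 − 15 = 1
n=23: ⌊(24·304)/423⌋ − ⌊(23·304)/423⌋ = ⌊7296/423⌋ − ⌊6992/423⌋ = 17 − 16 = 1
n=24: ⌊(25·304)/423⌋ − ⌊(24·304)/423⌋ = ⌊7600/423⌋ − ⌊7296/423⌋ = 17 − 17 = 0
n=25: ⌊(26·304)/423⌋ − ⌊(25·304)/423⌋ = ⌊7904/423⌋ − ⌊7600/423⌋ = 18 − 17 = 1
n=26: ⌊(27·304)/423⌋ − ⌊(26·304)/423⌋ = ⌊8208/423⌋ − ⌊7904/423⌋ = 19 − 18 = 1
n=27: ⌊(28·304)/423⌋ − ⌊(27·304)/423⌋ = ⌊8512/423⌋ − ⌊8208/423⌋ = 20 − 19 = 1
n=28: ⌊(29·304)/423⌋ − ⌊(28·304)/423⌋ = ⌊8816/423⌋ − ⌊8512/423⌋ = 20 − 20 = 0
n=29: ⌊(30·304)/423⌋ − ⌊(29·304)/423⌋ = ⌊9120/423⌋ − ⌊8816/423⌋ = 21 − 20 = 1
n=30: ⌊(31·304)/423⌋ − ⌊(30·304)/423⌋ = ⌊9424/423⌋ − ⌊9120/423⌋ = 22 − 21 = 1
n=31: ⌊(32·304)/423⌋ − ⌊(31·304)/423⌋ = ⌊9728/423⌋ − ⌊9424/423⌋ = 22 − 22 = 0
n=32: ⌊(33·304)/423⌋ − ⌊(32·304)/423⌋ = ⌊10032/423⌋ − ⌊9728/423⌋ = 23 − 22 = 1
n=33: ⌊(34·304)/423⌋ − ⌊(33·304)/423⌋ = ⌊10336/423⌋ − ⌊10032/423⌋ = 24 − 23 = 1
n=34: ⌊(35·304)/423⌋ − ⌊(34·304)/423⌋ = ⌊10640/423⌋ − ⌊10336/423⌋ = 25 − 24 = 1
n=35: ⌊(36·304)/423⌋ − ⌊(35·304)/423⌋ = ⌊10944/423⌋ − ⌊10640/423⌋ = 25 − 25 = 0
n=36: ⌊(37·304)/423⌋ − ⌊(36·304)/423⌋ = ⌊11248/423⌋ − ⌊10944/423⌋ = 26 − 25 = 1
n=37: ⌊(38·304)/423⌋ − ⌊(37·304)/423⌋ = ⌊11552/423⌋ − ⌊11248/423⌋ = 27 − 26 = 1
n=38: ⌊(39·304)/423⌋ − ⌊(38·304)/423⌋ = ⌊11856/423⌋ − ⌊11552/423⌋ = 28 − 27 = 1
n=39: ⌊(40·304)/423⌋ − ⌊(39·304)/423⌋ = ⌊12160/423⌋ − ⌊11856/423⌋ = 28 − 28 = 0
n=40: ⌊(41·304)/423⌋ − ⌊(40·304)/423⌋ = ⌊12464/423⌋ − ⌊12160/423⌋ = 29 − 28 = 1
n=41: ⌊(42·304)/423⌋ − ⌊(41·304)/423⌋ = ⌊12768/423⌋ − ⌊12464/423⌋ = 30 − 29 = 1
n=42: ⌊(43·304)/423⌋ − ⌊(42·304)/423⌋ = ⌊13072/423⌋ − ⌊12768/423⌋ = 30 − 30 = 0
n=43: ⌊(44·304)/423⌋ − ⌊(43·304)/423⌋ = ⌊13376/423⌋ − ⌊13072/423⌋ = 31 − 30 = 1
n=44: ⌊(45·304)/423⌋ − ⌊(44·304)/423⌋ = ⌊13680/423⌋ − ⌊13376/423⌋ = 32 − 31 = 1
n=45: ⌊(46·304)/423⌋ − ⌊(45·304)/423⌋ = ⌊13984/423⌋ − ⌊13680/423⌋ = 33 − 32 = 1
n=46: ⌊(47·304)/423⌋ − ⌊(46·304)/423⌋ = ⌊14288/423⌋ − ⌊13984/423⌋ = 33 − 33 = 0
n=47: ⌊(48·304)/423⌋ − ⌊(47·304)/423⌋ = ⌊14592/423⌋ − ⌊14288/423⌋ = 34 − 33 = 1
n=48: ⌊(49·304)/423⌋ − ⌊(48·304)/423⌋ = ⌊14896/423⌋ − ⌊14592/423⌋ = 35 − 34 = 1
n=49: ⌊(50·304)/423⌋ − ⌊(49·304)/423⌋ = ⌊15200/423⌋ − ⌊14896/423⌋ = 35 − 35 = 0
n=50: ⌊(51·304)/423⌋ − ⌊(50·304)/423⌋ = ⌊15504/423⌋ − ⌊15200/423⌋ = 36 − 35 = 1
n=51: ⌊(52·304)/423⌋ − ⌊(51·304)/423⌋ = ⌊15808/423⌋ − ⌊15504/423⌋ = 37 − 36 = 1
n=52: ⌊(53·304)/423⌋ − ⌊(52·304)/423⌋ = ⌊16112/423⌋ − ⌊15808/423⌋ = 38 − 37 = 1
n=53: ⌊(54·304)/423⌋ − ⌊(53·304)/423⌋ = ⌊16416/423⌋ − ⌊16112/423⌋ = 38 − 38 = 0
n=54: ⌊(55·304)/423⌋ − ⌊(54·304)/423⌋ = ⌊16720/423⌋ − ⌊16416/423⌋ = 39 − 38 = 1
n=55: ⌊(56·304)/423⌋ − ⌊(55·304)/423⌋ = ⌊17024/423⌋ − ⌊16720/423⌋ = 40 − 39 = 1
n=56: ⌊(57·304)/423⌋ − ⌊(56·304)/423⌋ = ⌊17328/423⌋ − ⌊17024/423⌋ = 40 − 40 = 0
n=57: ⌊(58·304)/423⌋ − ⌊(57·304)/423⌋ = ⌊17632/423⌋ − ⌊17328/423⌋ = 41 − 40 = 1
n=58: ⌊(59·304)/423⌋ − ⌊(58·304)/423⌋ = ⌊17936/423⌋ − ⌊17632/423⌋ = 42 − 41 = 1
n=59: ⌊(60·304)/423⌋ − ⌊(59·304)/423⌋ = ⌊18240/423⌋ − ⌊17936/423⌋ = 43 − 42 = 1
n=60: ⌊(61·304)/423⌋ − ⌊(60·304)/423⌋ = ⌊18544/423⌋ − ⌊18240/423⌋ = 43 − 43 = 0
n=61: ⌊(62·304)/423⌋ − ⌊(61·304)/423⌋ = ⌊18848/423⌋ − ⌊18544/423⌋ = 44 − 43 = 1
n=62: ⌊(63·304)/423⌋ − ⌊(62·304)/423⌋ = ⌊19152/423⌋ − ⌊18848/423⌋ = 45 − 44 = 1
n=63: ⌊(64·304)/423⌋ − ⌊(63·304)/423⌋ = ⌊19456/423⌋ − ⌊19152/423⌋ = 45 − 45 = 0
n=64: ⌊(65·304)/423⌋ − ⌊(64·304)/423⌋ = ⌊19760/423⌋ − ⌊19456/423⌋ = 46 − 45 = 1
n=65: ⌊(66·304)/423⌋ − ⌊(65·304)/423⌋ = ⌊20064/423⌋ − ⌊19760/423⌋ = 47 − 46 = 1
n=66: ⌊(67·304)/423⌋ − ⌊(66·304)/423⌋ = ⌊20368/423⌋ − ⌊20064/423⌋ = 48 − 47 = 1
n=67: ⌊(68·304)/423⌋ − ⌊(67·304)/423⌋ = ⌊20672/423⌋ − ⌊20368/423⌋ = 48 − 48 = 0


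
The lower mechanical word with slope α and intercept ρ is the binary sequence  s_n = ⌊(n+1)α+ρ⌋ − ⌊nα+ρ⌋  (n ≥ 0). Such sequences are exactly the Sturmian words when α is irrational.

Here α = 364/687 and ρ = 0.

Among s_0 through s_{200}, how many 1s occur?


106

#1s = Σ_{n=0}^{200} s_n = Σ_{n=0}^{200} (⌊(n+1)α+ρ⌋ − ⌊nα+ρ⌋)
the sum telescopes: every ⌊nα+ρ⌋ with 0 < n < 201 appears once with + and once with −, leaving ⌊201α+ρ⌋ − ⌊0·α+ρ⌋
201α + ρ = (201·364) / 687 = 73164/687
ρ = 0/687
⌊73164/687⌋ = 106,  ⌊0/687⌋ = 0
#1s = 106 − 0 = 106


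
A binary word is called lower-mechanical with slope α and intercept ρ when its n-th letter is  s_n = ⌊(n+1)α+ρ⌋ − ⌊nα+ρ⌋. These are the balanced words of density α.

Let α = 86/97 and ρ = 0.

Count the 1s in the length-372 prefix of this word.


329

#1s = Σ_{n=0}^{371} s_n = Σ_{n=0}^{371} (⌊(n+1)α+ρ⌋ − ⌊nα+ρ⌋)
the sum telescopes: every ⌊nα+ρ⌋ with 0 < n < 372 appears once with + and once with −, leaving ⌊372α+ρ⌋ − ⌊0·α+ρ⌋
372α + ρ = (372·86) / 97 = 31992/97
ρ = 0/97
⌊31992/97⌋ = 329,  ⌊0/97⌋ = 0
#1s = 329 − 0 = 329


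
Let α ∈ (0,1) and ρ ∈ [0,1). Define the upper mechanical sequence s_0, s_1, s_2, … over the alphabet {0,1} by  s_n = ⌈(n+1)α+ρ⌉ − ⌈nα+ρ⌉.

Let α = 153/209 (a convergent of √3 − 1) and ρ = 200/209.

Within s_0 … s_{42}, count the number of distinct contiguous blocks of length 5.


t_n = ⌈(n·153+200)/209⌉ for n = 0 … 43:
  n=0…9: ⌈200/209⌉=1 ⌈353/209⌉=2 ⌈506/209⌉=3 ⌈659/209⌉=4 ⌈812/209⌉=4 ⌈965/209⌉=5 ⌈1118/209⌉=6 ⌈1271/209⌉=7 ⌈1424/209⌉=7 ⌈1577/209⌉=8
  n=10…19: ⌈1730/209⌉=9 ⌈1883/209⌉=10 ⌈2036/209⌉=10 ⌈2189/209⌉=11 ⌈2342/209⌉=12 ⌈2495/209⌉=12 ⌈2648/209⌉=13 ⌈2801/209⌉=14 ⌈2954/209⌉=15 ⌈3107/209⌉=15
  n=20…29: ⌈3260/209⌉=16 ⌈3413/209⌉=17 ⌈3566/209⌉=18 ⌈3719/209⌉=18 ⌈3872/209⌉=19 ⌈4025/209⌉=20 ⌈4178/209⌉=20 ⌈4331/209⌉=21 ⌈4484/209⌉=22 ⌈4637/209⌉=23
  n=30…39: ⌈4790/209⌉=23 ⌈4943/209⌉=24 ⌈5096/209⌉=25 ⌈5249/209⌉=26 ⌈5402/209⌉=26 ⌈5555/209⌉=27 ⌈5708/209⌉=28 ⌈5861/209⌉=29 ⌈6014/209⌉=29 ⌈6167/209⌉=30
  n=40…43: ⌈6320/209⌉=31 ⌈6473/209⌉=31 ⌈6626/209⌉=32 ⌈6779/209⌉=33
s_n = t_(n+1) − t_n for n = 0 … 42 gives
prefix = 1110111011101101110111011011101110111011011
slide a length-5 window over [0..4] … [38..42] (39 windows); first occurrence of each distinct factor:
  [  0..  4] 11101
  [  1..  5] 11011
  [  2..  6] 10111
  [  3..  7] 01110
  [ 10.. 14] 10110
  [ 11.. 15] 01101
  (the other 33 windows repeat one of these)
distinct factors: {01101, 01110, 10110, 10111, 11011, 11101}
count = 6  (Sturmian bound for length 5 is 6)

6


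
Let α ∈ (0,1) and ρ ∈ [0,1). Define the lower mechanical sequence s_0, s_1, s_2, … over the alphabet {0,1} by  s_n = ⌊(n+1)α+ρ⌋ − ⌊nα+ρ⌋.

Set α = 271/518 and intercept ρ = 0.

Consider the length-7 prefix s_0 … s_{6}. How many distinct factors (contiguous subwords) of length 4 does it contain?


2

t_n = ⌊(n·271)/518⌋ for n = 0 … 7:
  n=0…7: ⌊0/518⌋=0 ⌊271/518⌋=0 ⌊542/518⌋=1 ⌊813/518⌋=1 ⌊1084/518⌋=2 ⌊1355/518⌋=2 ⌊1626/518⌋=3 ⌊1897/518⌋=3
s_n = t_(n+1) − t_n for n = 0 … 6 gives
prefix = 0101010
slide a length-4 window over [0..3] … [3..6] (4 windows); first occurrence of each distinct factor:
  [  0..  3] 0101
  [  1..  4] 1010
  (the other 2 windows repeat one of these)
distinct factors: {0101, 1010}
count = 2  (Sturmian bound for length 4 is 5)


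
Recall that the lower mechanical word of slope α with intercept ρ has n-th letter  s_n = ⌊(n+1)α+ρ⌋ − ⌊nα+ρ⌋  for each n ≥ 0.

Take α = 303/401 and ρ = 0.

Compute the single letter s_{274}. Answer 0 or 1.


(n+1)α + ρ = (275·303) / 401 = 83325/401
nα + ρ     = (274·303) / 401 = 83022/401
⌊83325/401⌋ = 207,  ⌊83022/401⌋ = 207
s_{274} = 207 − 207 = 0

0


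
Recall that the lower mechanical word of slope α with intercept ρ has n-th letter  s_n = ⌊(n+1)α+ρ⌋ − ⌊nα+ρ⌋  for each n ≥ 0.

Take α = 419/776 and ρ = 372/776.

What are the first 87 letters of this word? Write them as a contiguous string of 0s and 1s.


n=0: ⌊(1·419+372)/776⌋ − ⌊(0·419+372)/776⌋ = ⌊791/776⌋ − ⌊372/776⌋ = 1 − 0 = 1
n=1: ⌊(2·419+372)/776⌋ − ⌊(1·419+372)/776⌋ = ⌊1210/776⌋ − ⌊791/776⌋ = 1 − 1 = 0
n=2: ⌊(3·419+372)/776⌋ − ⌊(2·419+372)/776⌋ = ⌊1629/776⌋ − ⌊1210/776⌋ = 2 − 1 = 1
n=3: ⌊(4·419+372)/776⌋ − ⌊(3·419+372)/776⌋ = ⌊2048/776⌋ − ⌊1629/776⌋ = 2 − 2 = 0
n=4: ⌊(5·419+372)/776⌋ − ⌊(4·419+372)/776⌋ = ⌊2467/776⌋ − ⌊2048/776⌋ = 3 − 2 = 1
n=5: ⌊(6·419+372)/776⌋ − ⌊(5·419+372)/776⌋ = ⌊2886/776⌋ − ⌊2467/776⌋ = 3 − 3 = 0
n=6: ⌊(7·419+372)/776⌋ − ⌊(6·419+372)/776⌋ = ⌊3305/776⌋ − ⌊2886/776⌋ = 4 − 3 = 1
n=7: ⌊(8·419+372)/776⌋ − ⌊(7·419+372)/776⌋ = ⌊3724/776⌋ − ⌊3305/776⌋ = 4 − 4 = 0
n=8: ⌊(9·419+372)/776⌋ − ⌊(8·419+372)/776⌋ = ⌊4143/776⌋ − ⌊3724/776⌋ = 5 − 4 = 1
n=9: ⌊(10·419+372)/776⌋ − ⌊(9·419+372)/776⌋ = ⌊4562/776⌋ − ⌊4143/776⌋ = 5 − 5 = 0
n=10: ⌊(11·419+372)/776⌋ − ⌊(10·419+372)/776⌋ = ⌊4981/776⌋ − ⌊4562/776⌋ = 6 − 5 = 1
n=11: ⌊(12·419+372)/776⌋ − ⌊(11·419+372)/776⌋ = ⌊5400/776⌋ − ⌊4981/776⌋ = 6 − 6 = 0
n=12: ⌊(13·419+372)/776⌋ − ⌊(12·419+372)/776⌋ = ⌊5819/776⌋ − ⌊5400/776⌋ = 7 − 6 = 1
n=13: ⌊(14·419+372)/776⌋ − ⌊(13·419+372)/776⌋ = ⌊6238/776⌋ − ⌊5819/776⌋ = 8 − 7 = 1
n=14: ⌊(15·419+372)/776⌋ − ⌊(14·419+372)/776⌋ = ⌊6657/776⌋ − ⌊6238/776⌋ = 8 − 8 = 0
n=15: ⌊(16·419+372)/776⌋ − ⌊(15·419+372)/776⌋ = ⌊7076/776⌋ − ⌊6657/776⌋ = 9 − 8 = 1
n=16: ⌊(17·419+372)/776⌋ − ⌊(16·419+372)/776⌋ = ⌊7495/776⌋ − ⌊7076/776⌋ = 9 − 9 = 0
n=17: ⌊(18·419+372)/776⌋ − ⌊(17·419+372)/776⌋ = ⌊7914/776⌋ − ⌊7495/776⌋ = 10 − 9 = 1
n=18: ⌊(19·419+372)/776⌋ − ⌊(18·419+372)/776⌋ = ⌊8333/776⌋ − ⌊7914/776⌋ = 10 − 10 = 0
n=19: ⌊(20·419+372)/776⌋ − ⌊(19·419+372)/776⌋ = ⌊8752/776⌋ − ⌊8333/776⌋ = 11 − 10 = 1
n=20: ⌊(21·419+372)/776⌋ − ⌊(20·419+372)/776⌋ = ⌊9171/776⌋ − ⌊8752/776⌋ = 11 − 11 = 0
n=21: ⌊(22·419+372)/776⌋ − ⌊(21·419+372)/776⌋ = ⌊9590/776⌋ − ⌊9171/776⌋ = 12 − 11 = 1
n=22: ⌊(23·419+372)/776⌋ − ⌊(22·419+372)/776⌋ = ⌊10009/776⌋ − ⌊9590/776⌋ = 12 − 12 = 0
n=23: ⌊(24·419+372)/776⌋ − ⌊(23·419+372)/776⌋ = ⌊10428/776⌋ − ⌊10009/776⌋ = 13 − 12 = 1
n=24: ⌊(25·419+372)/776⌋ − ⌊(24·419+372)/776⌋ = ⌊10847/776⌋ − ⌊10428/776⌋ = 13 − 13 = 0
n=25: ⌊(26·419+372)/776⌋ − ⌊(25·419+372)/776⌋ = ⌊11266/776⌋ − ⌊10847/776⌋ = 14 − 13 = 1
n=26: ⌊(27·419+372)/776⌋ − ⌊(26·419+372)/776⌋ = ⌊11685/776⌋ − ⌊11266/776⌋ = 15 − 14 = 1
n=27: ⌊(28·419+372)/776⌋ − ⌊(27·419+372)/776⌋ = ⌊12104/776⌋ − ⌊11685/776⌋ = 15 − 15 = 0
n=28: ⌊(29·419+372)/776⌋ − ⌊(28·419+372)/776⌋ = ⌊12523/776⌋ − ⌊12104/776⌋ = 16 − 15 = 1
n=29: ⌊(30·419+372)/776⌋ − ⌊(29·419+372)/776⌋ = ⌊12942/776⌋ − ⌊12523/776⌋ = 16 − 16 = 0
n=30: ⌊(31·419+372)/776⌋ − ⌊(30·419+372)/776⌋ = ⌊13361/776⌋ − ⌊12942/776⌋ = 17 − 16 = 1
n=31: ⌊(32·419+372)/776⌋ − ⌊(31·419+372)/776⌋ = ⌊13780/776⌋ − ⌊13361/776⌋ = 17 − 17 = 0
n=32: ⌊(33·419+372)/776⌋ − ⌊(32·419+372)/776⌋ = ⌊14199/776⌋ − ⌊13780/776⌋ = 18 − 17 = 1
n=33: ⌊(34·419+372)/776⌋ − ⌊(33·419+372)/776⌋ = ⌊14618/776⌋ − ⌊14199/776⌋ = 18 − 18 = 0
n=34: ⌊(35·419+372)/776⌋ − ⌊(34·419+372)/776⌋ = ⌊15037/776⌋ − ⌊14618/776⌋ = 19 − 18 = 1
n=35: ⌊(36·419+372)/776⌋ − ⌊(35·419+372)/776⌋ = ⌊15456/776⌋ − ⌊15037/776⌋ = 19 − 19 = 0
n=36: ⌊(37·419+372)/776⌋ − ⌊(36·419+372)/776⌋ = ⌊15875/776⌋ − ⌊15456/776⌋ = 20 − 19 = 1
n=37: ⌊(38·419+372)/776⌋ − ⌊(37·419+372)/776⌋ = ⌊16294/776⌋ − ⌊15875/776⌋ = 20 − 20 = 0
n=38: ⌊(39·419+372)/776⌋ − ⌊(38·419+372)/776⌋ = ⌊16713/776⌋ − ⌊16294/776⌋ = 21 − 20 = 1
n=39: ⌊(40·419+372)/776⌋ − ⌊(39·419+372)/776⌋ = ⌊17132/776⌋ − ⌊16713/776⌋ = 22 − 21 = 1
n=40: ⌊(41·419+372)/776⌋ − ⌊(40·419+372)/776⌋ = ⌊17551/776⌋ − ⌊17132/776⌋ = 22 − 22 = 0
n=41: ⌊(42·419+372)/776⌋ − ⌊(41·419+372)/776⌋ = ⌊17970/776⌋ − ⌊17551/776⌋ = 23 − 22 = 1
n=42: ⌊(43·419+372)/776⌋ − ⌊(42·419+372)/776⌋ = ⌊18389/776⌋ − ⌊17970/776⌋ = 23 − 23 = 0
n=43: ⌊(44·419+372)/776⌋ − ⌊(43·419+372)/776⌋ = ⌊18808/776⌋ − ⌊18389/776⌋ = 24 − 23 = 1
n=44: ⌊(45·419+372)/776⌋ − ⌊(44·419+372)/776⌋ = ⌊19227/776⌋ − ⌊18808/776⌋ = 24 − 24 = 0
n=45: ⌊(46·419+372)/776⌋ − ⌊(45·419+372)/776⌋ = ⌊19646/776⌋ − ⌊19227/776⌋ = 25 − 24 = 1
n=46: ⌊(47·419+372)/776⌋ − ⌊(46·419+372)/776⌋ = ⌊20065/776⌋ − ⌊19646/776⌋ = 25 − 25 = 0
n=47: ⌊(48·419+372)/776⌋ − ⌊(47·419+372)/776⌋ = ⌊20484/776⌋ − ⌊20065/776⌋ = 26 − 25 = 1
n=48: ⌊(49·419+372)/776⌋ − ⌊(48·419+372)/776⌋ = ⌊20903/776⌋ − ⌊20484/776⌋ = 26 − 26 = 0
n=49: ⌊(50·419+372)/776⌋ − ⌊(49·419+372)/776⌋ = ⌊21322/776⌋ − ⌊20903/776⌋ = 27 − 26 = 1
n=50: ⌊(51·419+372)/776⌋ − ⌊(50·419+372)/776⌋ = ⌊21741/776⌋ − ⌊21322/776⌋ = 28 − 27 = 1
n=51: ⌊(52·419+372)/776⌋ − ⌊(51·419+372)/776⌋ = ⌊22160/776⌋ − ⌊21741/776⌋ = 28 − 28 = 0
n=52: ⌊(53·419+372)/776⌋ − ⌊(52·419+372)/776⌋ = ⌊22579/776⌋ − ⌊22160/776⌋ = 29 − 28 = 1
n=53: ⌊(54·419+372)/776⌋ − ⌊(53·419+372)/776⌋ = ⌊22998/776⌋ − ⌊22579/776⌋ = 29 − 29 = 0
n=54: ⌊(55·419+372)/776⌋ − ⌊(54·419+372)/776⌋ = ⌊23417/776⌋ − ⌊22998/776⌋ = 30 − 29 = 1
n=55: ⌊(56·419+372)/776⌋ − ⌊(55·419+372)/776⌋ = ⌊23836/776⌋ − ⌊23417/776⌋ = 30 − 30 = 0
n=56: ⌊(57·419+372)/776⌋ − ⌊(56·419+372)/776⌋ = ⌊24255/776⌋ − ⌊23836/776⌋ = 31 − 30 = 1
n=57: ⌊(58·419+372)/776⌋ − ⌊(57·419+372)/776⌋ = ⌊24674/776⌋ − ⌊24255/776⌋ = 31 − 31 = 0
n=58: ⌊(59·419+372)/776⌋ − ⌊(58·419+372)/776⌋ = ⌊25093/776⌋ − ⌊24674/776⌋ = 32 − 31 = 1
n=59: ⌊(60·419+372)/776⌋ − ⌊(59·419+372)/776⌋ = ⌊25512/776⌋ − ⌊25093/776⌋ = 32 − 32 = 0
n=60: ⌊(61·419+372)/776⌋ − ⌊(60·419+372)/776⌋ = ⌊25931/776⌋ − ⌊25512/776⌋ = 33 − 32 = 1
n=61: ⌊(62·419+372)/776⌋ − ⌊(61·419+372)/776⌋ = ⌊26350/776⌋ − ⌊25931/776⌋ = 33 − 33 = 0
n=62: ⌊(63·419+372)/776⌋ − ⌊(62·419+372)/776⌋ = ⌊26769/776⌋ − ⌊26350/776⌋ = 34 − 33 = 1
n=63: ⌊(64·419+372)/776⌋ − ⌊(63·419+372)/776⌋ = ⌊27188/776⌋ − ⌊26769/776⌋ = 35 − 34 = 1
n=64: ⌊(65·419+372)/776⌋ − ⌊(64·419+372)/776⌋ = ⌊27607/776⌋ − ⌊27188/776⌋ = 35 − 35 = 0
n=65: ⌊(66·419+372)/776⌋ − ⌊(65·419+372)/776⌋ = ⌊28026/776⌋ − ⌊27607/776⌋ = 36 − 35 = 1
n=66: ⌊(67·419+372)/776⌋ − ⌊(66·419+372)/776⌋ = ⌊28445/776⌋ − ⌊28026/776⌋ = 36 − 36 = 0
n=67: ⌊(68·419+372)/776⌋ − ⌊(67·419+372)/776⌋ = ⌊28864/776⌋ − ⌊28445/776⌋ = 37 − 36 = 1
n=68: ⌊(69·419+372)/776⌋ − ⌊(68·419+372)/776⌋ = ⌊29283/776⌋ − ⌊28864/776⌋ = 37 − 37 = 0
n=69: ⌊(70·419+372)/776⌋ − ⌊(69·419+372)/776⌋ = ⌊29702/776⌋ − ⌊29283/776⌋ = 38 − 37 = 1
n=70: ⌊(71·419+372)/776⌋ − ⌊(70·419+372)/776⌋ = ⌊30121/776⌋ − ⌊29702/776⌋ = 38 − 38 = 0
n=71: ⌊(72·419+372)/776⌋ − ⌊(71·419+372)/776⌋ = ⌊30540/776⌋ − ⌊30121/776⌋ = 39 − 38 = 1
n=72: ⌊(73·419+372)/776⌋ − ⌊(72·419+372)/776⌋ = ⌊30959/776⌋ − ⌊30540/776⌋ = 39 − 39 = 0
n=73: ⌊(74·419+372)/776⌋ − ⌊(73·419+372)/776⌋ = ⌊31378/776⌋ − ⌊30959/776⌋ = 40 − 39 = 1
n=74: ⌊(75·419+372)/776⌋ − ⌊(74·419+372)/776⌋ = ⌊31797/776⌋ − ⌊31378/776⌋ = 40 − 40 = 0
n=75: ⌊(76·419+372)/776⌋ − ⌊(75·419+372)/776⌋ = ⌊32216/776⌋ − ⌊31797/776⌋ = 41 − 40 = 1
n=76: ⌊(77·419+372)/776⌋ − ⌊(76·419+372)/776⌋ = ⌊32635/776⌋ − ⌊32216/776⌋ = 42 − 41 = 1
n=77: ⌊(78·419+372)/776⌋ − ⌊(77·419+372)/776⌋ = ⌊33054/776⌋ − ⌊32635/776⌋ = 42 − 42 = 0
n=78: ⌊(79·419+372)/776⌋ − ⌊(78·419+372)/776⌋ = ⌊33473/776⌋ − ⌊33054/776⌋ = 43 − 42 = 1
n=79: ⌊(80·419+372)/776⌋ − ⌊(79·419+372)/776⌋ = ⌊33892/776⌋ − ⌊33473/776⌋ = 43 − 43 = 0
n=80: ⌊(81·419+372)/776⌋ − ⌊(80·419+372)/776⌋ = ⌊34311/776⌋ − ⌊33892/776⌋ = 44 − 43 = 1
n=81: ⌊(82·419+372)/776⌋ − ⌊(81·419+372)/776⌋ = ⌊34730/776⌋ − ⌊34311/776⌋ = 44 − 44 = 0
n=82: ⌊(83·419+372)/776⌋ − ⌊(82·419+372)/776⌋ = ⌊35149/776⌋ − ⌊34730/776⌋ = 45 − 44 = 1
n=83: ⌊(84·419+372)/776⌋ − ⌊(83·419+372)/776⌋ = ⌊35568/776⌋ − ⌊35149/776⌋ = 45 − 45 = 0
n=84: ⌊(85·419+372)/776⌋ − ⌊(84·419+372)/776⌋ = ⌊35987/776⌋ − ⌊35568/776⌋ = 46 − 45 = 1
n=85: ⌊(86·419+372)/776⌋ − ⌊(85·419+372)/776⌋ = ⌊36406/776⌋ − ⌊35987/776⌋ = 46 − 46 = 0
n=86: ⌊(87·419+372)/776⌋ − ⌊(86·419+372)/776⌋ = ⌊36825/776⌋ − ⌊36406/776⌋ = 47 − 46 = 1

101010101010110101010101011010101010101101010101011010101010101101010101010110101010101


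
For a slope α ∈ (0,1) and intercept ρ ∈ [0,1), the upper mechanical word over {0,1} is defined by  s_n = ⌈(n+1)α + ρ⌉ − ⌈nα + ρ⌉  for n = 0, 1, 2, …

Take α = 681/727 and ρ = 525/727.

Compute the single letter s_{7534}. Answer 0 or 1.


(n+1)α + ρ = (7535·681 + 525) / 727 = 5131860/727
nα + ρ     = (7534·681 + 525) / 727 = 5131179/727
⌈5131860/727⌉ = 7059,  ⌈5131179/727⌉ = 7059
s_{7534} = 7059 − 7059 = 0

0


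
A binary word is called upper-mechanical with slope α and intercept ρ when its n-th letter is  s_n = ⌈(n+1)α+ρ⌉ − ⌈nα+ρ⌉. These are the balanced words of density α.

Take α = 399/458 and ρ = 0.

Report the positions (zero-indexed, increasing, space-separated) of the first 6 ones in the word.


0 1 2 3 4 5

n=0: ⌈399/458⌉−⌈0/458⌉ = 1−0 = 1  ← one
n=1: ⌈798/458⌉−⌈399/458⌉ = 2−1 = 1  ← one
n=2: ⌈1197/458⌉−⌈798/458⌉ = 3−2 = 1  ← one
n=3: ⌈1596/458⌉−⌈1197/458⌉ = 4−3 = 1  ← one
n=4: ⌈1995/458⌉−⌈1596/458⌉ = 5−4 = 1  ← one
n=5: ⌈2394/458⌉−⌈1995/458⌉ = 6−5 = 1  ← one
positions of the first 6 ones: 0 1 2 3 4 5


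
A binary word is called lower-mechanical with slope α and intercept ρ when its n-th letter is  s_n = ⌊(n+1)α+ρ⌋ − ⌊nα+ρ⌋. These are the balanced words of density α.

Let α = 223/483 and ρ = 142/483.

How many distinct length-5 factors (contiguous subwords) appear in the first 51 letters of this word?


6

t_n = ⌊(n·223+142)/483⌋ for n = 0 … 51:
  n=0…9: ⌊142/483⌋=0 ⌊365/483⌋=0 ⌊588/483⌋=1 ⌊811/483⌋=1 ⌊1034/483⌋=2 ⌊1257/483⌋=2 ⌊1480/483⌋=3 ⌊1703/483⌋=3 ⌊1926/483⌋=3 ⌊2149/483⌋=4
  n=10…19: ⌊2372/483⌋=4 ⌊2595/483⌋=5 ⌊2818/483⌋=5 ⌊3041/483⌋=6 ⌊3264/483⌋=6 ⌊3487/483⌋=7 ⌊3710/483⌋=7 ⌊3933/483⌋=8 ⌊4156/483⌋=8 ⌊4379/483⌋=9
  n=20…29: ⌊4602/483⌋=9 ⌊4825/483⌋=9 ⌊5048/483⌋=10 ⌊5271/483⌋=10 ⌊5494/483⌋=11 ⌊5717/483⌋=11 ⌊5940/483⌋=12 ⌊6163/483⌋=12 ⌊6386/483⌋=13 ⌊6609/483⌋=13
  n=30…39: ⌊6832/483⌋=14 ⌊7055/483⌋=14 ⌊7278/483⌋=15 ⌊7501/483⌋=15 ⌊7724/483⌋=15 ⌊7947/483⌋=16 ⌊8170/483⌋=16 ⌊8393/483⌋=17 ⌊8616/483⌋=17 ⌊8839/483⌋=18
  n=40…49: ⌊9062/483⌋=18 ⌊9285/483⌋=19 ⌊9508/483⌋=19 ⌊9731/483⌋=20 ⌊9954/483⌋=20 ⌊10177/483⌋=21 ⌊10400/483⌋=21 ⌊10623/483⌋=21 ⌊10846/483⌋=22 ⌊11069/483⌋=22
  n=50…51: ⌊11292/483⌋=23 ⌊11515/483⌋=23
s_n = t_(n+1) − t_n for n = 0 … 50 gives
prefix = 010101001010101010100101010101010010101010101001010
slide a length-5 window over [0..4] … [46..50] (47 windows); first occurrence of each distinct factor:
  [  0..  4] 01010
  [  1..  5] 10101
  [  3..  7] 10100
  [  4..  8] 01001
  [  5..  9] 10010
  [  6.. 10] 00101
  (the other 41 windows repeat one of these)
distinct factors: {00101, 01001, 01010, 10010, 10100, 10101}
count = 6  (Sturmian bound for length 5 is 6)


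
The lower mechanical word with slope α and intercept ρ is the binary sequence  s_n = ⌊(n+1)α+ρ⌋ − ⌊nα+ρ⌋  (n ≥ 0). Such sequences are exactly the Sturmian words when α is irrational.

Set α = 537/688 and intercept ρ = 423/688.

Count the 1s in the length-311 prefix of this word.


#1s = Σ_{n=0}^{310} s_n = Σ_{n=0}^{310} (⌊(n+1)α+ρ⌋ − ⌊nα+ρ⌋)
the sum telescopes: every ⌊nα+ρ⌋ with 0 < n < 311 appears once with + and once with −, leaving ⌊311α+ρ⌋ − ⌊0·α+ρ⌋
311α + ρ = (311·537 + 423) / 688 = 167430/688
ρ = 423/688
⌊167430/688⌋ = 243,  ⌊423/688⌋ = 0
#1s = 243 − 0 = 243

243


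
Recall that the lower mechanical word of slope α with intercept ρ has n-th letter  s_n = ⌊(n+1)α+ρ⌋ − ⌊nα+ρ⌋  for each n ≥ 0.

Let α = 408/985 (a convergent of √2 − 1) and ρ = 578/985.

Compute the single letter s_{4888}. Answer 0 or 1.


(n+1)α + ρ = (4889·408 + 578) / 985 = 1995290/985
nα + ρ     = (4888·408 + 578) / 985 = 1994882/985
⌊1995290/985⌋ = 2025,  ⌊1994882/985⌋ = 2025
s_{4888} = 2025 − 2025 = 0

0
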